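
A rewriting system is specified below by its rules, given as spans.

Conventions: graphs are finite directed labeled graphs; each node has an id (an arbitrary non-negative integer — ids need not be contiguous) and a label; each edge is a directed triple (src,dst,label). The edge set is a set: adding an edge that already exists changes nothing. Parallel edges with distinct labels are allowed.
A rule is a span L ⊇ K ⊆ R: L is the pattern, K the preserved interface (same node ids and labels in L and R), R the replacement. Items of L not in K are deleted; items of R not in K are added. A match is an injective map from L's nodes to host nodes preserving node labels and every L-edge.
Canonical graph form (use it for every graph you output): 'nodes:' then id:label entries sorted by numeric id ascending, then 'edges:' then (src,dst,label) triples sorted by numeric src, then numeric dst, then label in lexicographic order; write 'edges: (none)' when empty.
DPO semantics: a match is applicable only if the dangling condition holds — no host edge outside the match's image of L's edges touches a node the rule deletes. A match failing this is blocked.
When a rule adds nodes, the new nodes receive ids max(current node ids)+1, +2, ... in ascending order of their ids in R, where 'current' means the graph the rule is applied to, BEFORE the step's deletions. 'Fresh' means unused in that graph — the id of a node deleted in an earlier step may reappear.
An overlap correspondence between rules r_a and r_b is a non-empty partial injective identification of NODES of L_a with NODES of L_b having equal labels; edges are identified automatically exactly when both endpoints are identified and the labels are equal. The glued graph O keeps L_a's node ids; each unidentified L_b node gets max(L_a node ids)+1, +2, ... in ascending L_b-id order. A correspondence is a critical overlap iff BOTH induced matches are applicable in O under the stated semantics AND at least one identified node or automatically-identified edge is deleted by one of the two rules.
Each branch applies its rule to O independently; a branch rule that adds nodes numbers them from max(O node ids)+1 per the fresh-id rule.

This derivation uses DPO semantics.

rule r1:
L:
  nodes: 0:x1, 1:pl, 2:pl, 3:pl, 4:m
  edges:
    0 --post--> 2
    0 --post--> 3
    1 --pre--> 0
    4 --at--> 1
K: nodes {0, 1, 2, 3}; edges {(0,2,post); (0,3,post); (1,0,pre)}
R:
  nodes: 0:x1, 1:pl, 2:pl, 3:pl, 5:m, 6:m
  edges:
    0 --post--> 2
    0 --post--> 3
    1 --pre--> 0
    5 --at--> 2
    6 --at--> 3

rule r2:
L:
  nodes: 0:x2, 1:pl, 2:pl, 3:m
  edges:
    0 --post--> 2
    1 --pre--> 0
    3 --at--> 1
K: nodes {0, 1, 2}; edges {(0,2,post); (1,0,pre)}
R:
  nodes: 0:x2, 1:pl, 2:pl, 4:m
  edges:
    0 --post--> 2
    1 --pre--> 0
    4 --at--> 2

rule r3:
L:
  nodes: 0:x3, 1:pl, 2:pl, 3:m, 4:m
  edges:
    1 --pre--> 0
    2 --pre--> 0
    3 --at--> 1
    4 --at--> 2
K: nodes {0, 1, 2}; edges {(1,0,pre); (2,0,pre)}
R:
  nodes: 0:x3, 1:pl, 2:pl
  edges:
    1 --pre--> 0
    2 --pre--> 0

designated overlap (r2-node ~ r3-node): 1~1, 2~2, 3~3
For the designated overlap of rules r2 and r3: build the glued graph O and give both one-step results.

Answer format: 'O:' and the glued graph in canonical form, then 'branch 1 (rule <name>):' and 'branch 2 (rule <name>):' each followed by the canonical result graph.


O:
nodes: 0:x2, 1:pl, 2:pl, 3:m, 4:x3, 5:m
edges: (0,2,post); (1,0,pre); (1,4,pre); (2,4,pre); (3,1,at); (5,2,at)
branch 1 (rule r2):
nodes: 0:x2, 1:pl, 2:pl, 4:x3, 5:m, 6:m
edges: (0,2,post); (1,0,pre); (1,4,pre); (2,4,pre); (5,2,at); (6,2,at)
branch 2 (rule r3):
nodes: 0:x2, 1:pl, 2:pl, 4:x3
edges: (0,2,post); (1,0,pre); (1,4,pre); (2,4,pre)


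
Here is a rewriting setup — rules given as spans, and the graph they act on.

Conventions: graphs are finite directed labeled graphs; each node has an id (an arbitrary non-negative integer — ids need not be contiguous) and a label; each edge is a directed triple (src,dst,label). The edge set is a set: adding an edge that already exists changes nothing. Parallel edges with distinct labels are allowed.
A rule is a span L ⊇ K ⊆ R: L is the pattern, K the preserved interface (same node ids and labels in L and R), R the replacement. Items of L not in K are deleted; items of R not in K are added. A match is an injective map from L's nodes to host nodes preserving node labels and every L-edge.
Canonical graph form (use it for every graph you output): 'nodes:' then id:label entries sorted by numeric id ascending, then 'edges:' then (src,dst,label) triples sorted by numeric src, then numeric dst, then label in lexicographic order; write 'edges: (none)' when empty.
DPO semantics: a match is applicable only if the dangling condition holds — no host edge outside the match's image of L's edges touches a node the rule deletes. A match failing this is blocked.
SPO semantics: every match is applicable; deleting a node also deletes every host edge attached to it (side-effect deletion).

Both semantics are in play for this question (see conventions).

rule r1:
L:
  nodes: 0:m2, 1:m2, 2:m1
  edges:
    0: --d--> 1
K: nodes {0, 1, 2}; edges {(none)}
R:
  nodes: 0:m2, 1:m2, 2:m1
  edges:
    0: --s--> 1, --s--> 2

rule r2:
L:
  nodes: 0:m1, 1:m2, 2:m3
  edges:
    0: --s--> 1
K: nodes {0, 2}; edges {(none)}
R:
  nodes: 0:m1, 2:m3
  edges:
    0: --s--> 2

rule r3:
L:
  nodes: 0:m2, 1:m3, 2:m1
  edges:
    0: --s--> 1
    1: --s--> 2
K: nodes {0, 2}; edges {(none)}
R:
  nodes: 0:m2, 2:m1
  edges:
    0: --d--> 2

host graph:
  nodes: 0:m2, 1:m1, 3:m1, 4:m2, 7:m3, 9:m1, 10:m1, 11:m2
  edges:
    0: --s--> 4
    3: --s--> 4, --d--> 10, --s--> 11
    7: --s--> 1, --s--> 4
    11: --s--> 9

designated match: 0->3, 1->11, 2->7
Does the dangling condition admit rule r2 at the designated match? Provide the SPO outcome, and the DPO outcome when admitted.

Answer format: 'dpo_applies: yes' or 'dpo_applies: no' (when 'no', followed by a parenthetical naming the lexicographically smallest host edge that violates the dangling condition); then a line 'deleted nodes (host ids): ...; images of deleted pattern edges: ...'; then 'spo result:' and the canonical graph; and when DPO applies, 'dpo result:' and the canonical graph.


dpo_applies: no
(the rule deletes node 11, which keeps host edge (11,9,s) outside the match image — the dangling condition fails, DPO blocks; SPO proceeds and side-deletes such edges)
deleted nodes (host ids): 11; images of deleted pattern edges: (3,11,s)
spo result:
nodes: 0:m2, 1:m1, 3:m1, 4:m2, 7:m3, 9:m1, 10:m1
edges: (0,4,s); (3,4,s); (3,7,s); (3,10,d); (7,1,s); (7,4,s)


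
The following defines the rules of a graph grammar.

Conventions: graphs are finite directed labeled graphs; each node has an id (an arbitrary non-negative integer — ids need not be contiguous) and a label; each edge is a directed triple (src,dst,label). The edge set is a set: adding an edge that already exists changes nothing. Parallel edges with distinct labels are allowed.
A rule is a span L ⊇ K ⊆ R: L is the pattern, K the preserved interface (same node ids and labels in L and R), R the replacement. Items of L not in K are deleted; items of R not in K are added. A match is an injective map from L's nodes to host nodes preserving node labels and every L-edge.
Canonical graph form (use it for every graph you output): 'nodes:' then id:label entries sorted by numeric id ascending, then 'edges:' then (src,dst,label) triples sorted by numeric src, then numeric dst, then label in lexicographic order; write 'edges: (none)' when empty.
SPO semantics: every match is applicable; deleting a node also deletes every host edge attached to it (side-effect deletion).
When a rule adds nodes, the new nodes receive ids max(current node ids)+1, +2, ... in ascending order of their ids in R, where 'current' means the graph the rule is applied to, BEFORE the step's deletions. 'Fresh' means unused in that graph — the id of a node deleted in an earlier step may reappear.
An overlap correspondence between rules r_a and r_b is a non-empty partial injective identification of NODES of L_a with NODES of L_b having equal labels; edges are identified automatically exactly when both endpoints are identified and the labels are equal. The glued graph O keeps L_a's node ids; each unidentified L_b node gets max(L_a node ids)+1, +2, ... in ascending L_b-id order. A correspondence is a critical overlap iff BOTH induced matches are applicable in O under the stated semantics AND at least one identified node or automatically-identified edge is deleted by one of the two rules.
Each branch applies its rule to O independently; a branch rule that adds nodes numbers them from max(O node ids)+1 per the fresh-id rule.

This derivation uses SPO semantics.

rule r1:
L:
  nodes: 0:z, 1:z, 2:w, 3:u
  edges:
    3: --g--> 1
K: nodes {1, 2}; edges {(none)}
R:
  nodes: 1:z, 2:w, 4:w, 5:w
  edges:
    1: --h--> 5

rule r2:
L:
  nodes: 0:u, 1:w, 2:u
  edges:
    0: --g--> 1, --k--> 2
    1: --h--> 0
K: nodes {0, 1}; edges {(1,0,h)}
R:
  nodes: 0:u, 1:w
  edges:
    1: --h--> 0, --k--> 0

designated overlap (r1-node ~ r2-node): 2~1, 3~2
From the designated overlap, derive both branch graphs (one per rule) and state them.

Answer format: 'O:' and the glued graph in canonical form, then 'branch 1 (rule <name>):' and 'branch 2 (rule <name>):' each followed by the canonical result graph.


O:
nodes: 0:z, 1:z, 2:w, 3:u, 4:u
edges: (2,4,h); (3,1,g); (4,2,g); (4,3,k)
branch 1 (rule r1):
nodes: 1:z, 2:w, 4:u, 5:w, 6:w
edges: (1,6,h); (2,4,h); (4,2,g)
branch 2 (rule r2):
nodes: 0:z, 1:z, 2:w, 4:u
edges: (2,4,h); (2,4,k)


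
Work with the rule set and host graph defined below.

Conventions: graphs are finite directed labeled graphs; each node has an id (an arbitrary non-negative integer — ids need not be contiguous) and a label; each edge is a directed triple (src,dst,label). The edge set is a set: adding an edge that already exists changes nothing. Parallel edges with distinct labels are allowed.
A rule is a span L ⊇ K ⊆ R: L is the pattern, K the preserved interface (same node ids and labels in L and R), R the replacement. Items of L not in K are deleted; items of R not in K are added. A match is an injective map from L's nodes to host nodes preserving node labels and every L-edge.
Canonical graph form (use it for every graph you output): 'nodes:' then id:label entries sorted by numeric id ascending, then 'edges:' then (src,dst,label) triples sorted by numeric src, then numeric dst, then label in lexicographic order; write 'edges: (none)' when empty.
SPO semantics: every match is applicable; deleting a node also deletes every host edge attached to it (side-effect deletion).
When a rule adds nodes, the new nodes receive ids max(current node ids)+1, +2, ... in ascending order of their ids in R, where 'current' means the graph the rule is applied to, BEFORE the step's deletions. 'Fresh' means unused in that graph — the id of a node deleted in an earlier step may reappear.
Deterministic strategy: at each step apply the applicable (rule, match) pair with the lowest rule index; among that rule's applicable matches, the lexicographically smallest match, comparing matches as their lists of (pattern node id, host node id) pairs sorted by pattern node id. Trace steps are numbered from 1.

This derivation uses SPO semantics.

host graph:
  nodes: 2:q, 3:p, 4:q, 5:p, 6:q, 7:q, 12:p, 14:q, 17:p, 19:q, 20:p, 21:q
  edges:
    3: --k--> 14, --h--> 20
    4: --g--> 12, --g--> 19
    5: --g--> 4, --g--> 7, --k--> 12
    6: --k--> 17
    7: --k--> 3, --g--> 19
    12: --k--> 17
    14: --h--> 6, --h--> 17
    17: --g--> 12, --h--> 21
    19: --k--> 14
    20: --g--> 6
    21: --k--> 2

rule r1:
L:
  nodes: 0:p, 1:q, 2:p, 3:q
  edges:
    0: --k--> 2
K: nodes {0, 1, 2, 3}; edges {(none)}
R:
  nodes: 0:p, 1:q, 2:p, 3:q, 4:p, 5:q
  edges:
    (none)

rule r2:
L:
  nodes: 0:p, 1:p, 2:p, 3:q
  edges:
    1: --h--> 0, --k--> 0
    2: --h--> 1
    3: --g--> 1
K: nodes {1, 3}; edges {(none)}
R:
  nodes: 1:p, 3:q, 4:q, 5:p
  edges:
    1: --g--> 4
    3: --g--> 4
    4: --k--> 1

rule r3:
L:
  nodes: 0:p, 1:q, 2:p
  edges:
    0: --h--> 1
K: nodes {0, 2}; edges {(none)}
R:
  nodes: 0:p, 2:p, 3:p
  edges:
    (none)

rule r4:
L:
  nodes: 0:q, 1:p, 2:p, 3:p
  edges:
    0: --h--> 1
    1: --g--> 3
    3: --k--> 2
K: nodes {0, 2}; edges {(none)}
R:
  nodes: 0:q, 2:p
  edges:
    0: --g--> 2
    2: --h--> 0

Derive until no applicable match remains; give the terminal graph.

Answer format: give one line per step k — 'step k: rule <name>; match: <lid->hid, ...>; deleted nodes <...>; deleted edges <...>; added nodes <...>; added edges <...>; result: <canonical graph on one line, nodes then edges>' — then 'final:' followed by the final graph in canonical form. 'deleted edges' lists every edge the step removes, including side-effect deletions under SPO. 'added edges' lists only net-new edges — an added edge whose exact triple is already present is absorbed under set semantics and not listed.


step 1: rule r1; match: 0->5, 1->2, 2->12, 3->4; deleted nodes (none); deleted edges (5,12,k); added nodes 22, 23; added edges (none); result: nodes: 2:q, 3:p, 4:q, 5:p, 6:q, 7:q, 12:p, 14:q, 17:p, 19:q, 20:p, 21:q, 22:p, 23:q edges: (3,14,k); (3,20,h); (4,12,g); (4,19,g); (5,4,g); (5,7,g); (6,17,k); (7,3,k); (7,19,g); (12,17,k); (14,6,h); (14,17,h); (17,12,g); (17,21,h); (19,14,k); (20,6,g); (21,2,k)
step 2: rule r1; match: 0->12, 1->2, 2->17, 3->4; deleted nodes (none); deleted edges (12,17,k); added nodes 24, 25; added edges (none); result: nodes: 2:q, 3:p, 4:q, 5:p, 6:q, 7:q, 12:p, 14:q, 17:p, 19:q, 20:p, 21:q, 22:p, 23:q, 24:p, 25:q edges: (3,14,k); (3,20,h); (4,12,g); (4,19,g); (5,4,g); (5,7,g); (6,17,k); (7,3,k); (7,19,g); (14,6,h); (14,17,h); (17,12,g); (17,21,h); (19,14,k); (20,6,g); (21,2,k)
step 3: rule r3; match: 0->17, 1->21, 2->3; deleted nodes 21; deleted edges (17,21,h); (21,2,k); added nodes 26; added edges (none); result: nodes: 2:q, 3:p, 4:q, 5:p, 6:q, 7:q, 12:p, 14:q, 17:p, 19:q, 20:p, 22:p, 23:q, 24:p, 25:q, 26:p edges: (3,14,k); (3,20,h); (4,12,g); (4,19,g); (5,4,g); (5,7,g); (6,17,k); (7,3,k); (7,19,g); (14,6,h); (14,17,h); (17,12,g); (19,14,k); (20,6,g)
final:
nodes: 2:q, 3:p, 4:q, 5:p, 6:q, 7:q, 12:p, 14:q, 17:p, 19:q, 20:p, 22:p, 23:q, 24:p, 25:q, 26:p
edges: (3,14,k); (3,20,h); (4,12,g); (4,19,g); (5,4,g); (5,7,g); (6,17,k); (7,3,k); (7,19,g); (14,6,h); (14,17,h); (17,12,g); (19,14,k); (20,6,g)


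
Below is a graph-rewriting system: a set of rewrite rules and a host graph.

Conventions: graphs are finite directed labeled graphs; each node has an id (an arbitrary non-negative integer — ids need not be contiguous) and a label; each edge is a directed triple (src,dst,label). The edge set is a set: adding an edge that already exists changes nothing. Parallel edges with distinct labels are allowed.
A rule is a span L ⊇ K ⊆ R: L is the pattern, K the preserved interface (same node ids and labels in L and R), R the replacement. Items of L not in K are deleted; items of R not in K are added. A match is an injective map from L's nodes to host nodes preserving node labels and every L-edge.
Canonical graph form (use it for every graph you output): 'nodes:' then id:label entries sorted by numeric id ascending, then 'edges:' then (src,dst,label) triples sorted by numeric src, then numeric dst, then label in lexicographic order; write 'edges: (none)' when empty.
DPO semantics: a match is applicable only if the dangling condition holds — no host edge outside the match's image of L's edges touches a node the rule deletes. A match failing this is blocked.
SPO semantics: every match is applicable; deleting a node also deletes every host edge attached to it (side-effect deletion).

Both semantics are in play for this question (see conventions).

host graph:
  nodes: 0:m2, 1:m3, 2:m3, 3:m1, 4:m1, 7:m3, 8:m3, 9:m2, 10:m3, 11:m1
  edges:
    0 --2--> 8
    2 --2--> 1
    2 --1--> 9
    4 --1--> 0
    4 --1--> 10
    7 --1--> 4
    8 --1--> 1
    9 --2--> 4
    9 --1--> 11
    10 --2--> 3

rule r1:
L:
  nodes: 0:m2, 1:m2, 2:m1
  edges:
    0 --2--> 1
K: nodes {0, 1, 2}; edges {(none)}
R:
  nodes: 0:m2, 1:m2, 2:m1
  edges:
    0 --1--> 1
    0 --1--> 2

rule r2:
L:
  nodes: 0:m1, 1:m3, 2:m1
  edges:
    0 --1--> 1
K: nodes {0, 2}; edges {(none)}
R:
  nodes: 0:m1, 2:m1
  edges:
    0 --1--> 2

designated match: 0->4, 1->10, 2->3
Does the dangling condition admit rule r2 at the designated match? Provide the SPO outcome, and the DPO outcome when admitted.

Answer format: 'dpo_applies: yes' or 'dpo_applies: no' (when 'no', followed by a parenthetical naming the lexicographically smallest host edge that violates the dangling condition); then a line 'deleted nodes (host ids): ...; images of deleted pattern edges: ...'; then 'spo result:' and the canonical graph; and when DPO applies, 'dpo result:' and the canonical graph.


dpo_applies: no
(the rule deletes node 10, which keeps host edge (10,3,2) outside the match image — the dangling condition fails, DPO blocks; SPO proceeds and side-deletes such edges)
deleted nodes (host ids): 10; images of deleted pattern edges: (4,10,1)
spo result:
nodes: 0:m2, 1:m3, 2:m3, 3:m1, 4:m1, 7:m3, 8:m3, 9:m2, 11:m1
edges: (0,8,2); (2,1,2); (2,9,1); (4,0,1); (4,3,1); (7,4,1); (8,1,1); (9,4,2); (9,11,1)


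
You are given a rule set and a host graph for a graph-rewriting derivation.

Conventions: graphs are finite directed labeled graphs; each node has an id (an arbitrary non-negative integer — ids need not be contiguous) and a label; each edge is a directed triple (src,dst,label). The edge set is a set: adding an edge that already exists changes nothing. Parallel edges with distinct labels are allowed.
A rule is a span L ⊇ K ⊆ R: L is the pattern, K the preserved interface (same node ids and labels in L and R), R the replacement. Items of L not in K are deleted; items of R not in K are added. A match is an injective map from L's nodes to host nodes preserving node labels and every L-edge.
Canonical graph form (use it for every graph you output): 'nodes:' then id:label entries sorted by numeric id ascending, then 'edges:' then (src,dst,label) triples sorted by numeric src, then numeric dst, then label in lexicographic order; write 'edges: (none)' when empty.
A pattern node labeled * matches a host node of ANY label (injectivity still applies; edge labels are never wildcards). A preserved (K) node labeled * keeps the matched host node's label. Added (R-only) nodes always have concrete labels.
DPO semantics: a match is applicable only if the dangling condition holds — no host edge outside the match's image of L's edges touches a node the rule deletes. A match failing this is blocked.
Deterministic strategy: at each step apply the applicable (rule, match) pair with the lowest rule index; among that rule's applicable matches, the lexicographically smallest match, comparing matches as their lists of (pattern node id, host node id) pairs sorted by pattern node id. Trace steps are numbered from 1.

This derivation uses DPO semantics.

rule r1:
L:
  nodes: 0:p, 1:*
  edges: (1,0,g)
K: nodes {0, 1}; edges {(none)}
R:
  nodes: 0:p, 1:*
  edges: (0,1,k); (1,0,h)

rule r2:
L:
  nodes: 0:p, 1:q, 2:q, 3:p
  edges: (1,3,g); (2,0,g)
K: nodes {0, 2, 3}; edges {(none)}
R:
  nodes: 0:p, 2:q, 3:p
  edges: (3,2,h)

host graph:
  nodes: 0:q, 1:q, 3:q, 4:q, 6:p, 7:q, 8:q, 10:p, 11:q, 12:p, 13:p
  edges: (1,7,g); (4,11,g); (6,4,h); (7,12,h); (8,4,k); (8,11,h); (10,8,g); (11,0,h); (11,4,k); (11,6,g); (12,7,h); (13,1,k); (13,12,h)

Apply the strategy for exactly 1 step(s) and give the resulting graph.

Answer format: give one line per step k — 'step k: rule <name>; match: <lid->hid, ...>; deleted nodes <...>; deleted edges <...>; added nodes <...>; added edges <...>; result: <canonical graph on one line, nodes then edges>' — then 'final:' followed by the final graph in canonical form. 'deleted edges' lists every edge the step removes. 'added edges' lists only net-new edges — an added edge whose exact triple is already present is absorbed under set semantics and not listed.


step 1: rule r1; match: 0->6, 1->11; deleted nodes (none); deleted edges (11,6,g); added nodes (none); added edges (6,11,k); (11,6,h); result: nodes: 0:q, 1:q, 3:q, 4:q, 6:p, 7:q, 8:q, 10:p, 11:q, 12:p, 13:p edges: (1,7,g); (4,11,g); (6,4,h); (6,11,k); (7,12,h); (8,4,k); (8,11,h); (10,8,g); (11,0,h); (11,4,k); (11,6,h); (12,7,h); (13,1,k); (13,12,h)
final:
nodes: 0:q, 1:q, 3:q, 4:q, 6:p, 7:q, 8:q, 10:p, 11:q, 12:p, 13:p
edges: (1,7,g); (4,11,g); (6,4,h); (6,11,k); (7,12,h); (8,4,k); (8,11,h); (10,8,g); (11,0,h); (11,4,k); (11,6,h); (12,7,h); (13,1,k); (13,12,h)


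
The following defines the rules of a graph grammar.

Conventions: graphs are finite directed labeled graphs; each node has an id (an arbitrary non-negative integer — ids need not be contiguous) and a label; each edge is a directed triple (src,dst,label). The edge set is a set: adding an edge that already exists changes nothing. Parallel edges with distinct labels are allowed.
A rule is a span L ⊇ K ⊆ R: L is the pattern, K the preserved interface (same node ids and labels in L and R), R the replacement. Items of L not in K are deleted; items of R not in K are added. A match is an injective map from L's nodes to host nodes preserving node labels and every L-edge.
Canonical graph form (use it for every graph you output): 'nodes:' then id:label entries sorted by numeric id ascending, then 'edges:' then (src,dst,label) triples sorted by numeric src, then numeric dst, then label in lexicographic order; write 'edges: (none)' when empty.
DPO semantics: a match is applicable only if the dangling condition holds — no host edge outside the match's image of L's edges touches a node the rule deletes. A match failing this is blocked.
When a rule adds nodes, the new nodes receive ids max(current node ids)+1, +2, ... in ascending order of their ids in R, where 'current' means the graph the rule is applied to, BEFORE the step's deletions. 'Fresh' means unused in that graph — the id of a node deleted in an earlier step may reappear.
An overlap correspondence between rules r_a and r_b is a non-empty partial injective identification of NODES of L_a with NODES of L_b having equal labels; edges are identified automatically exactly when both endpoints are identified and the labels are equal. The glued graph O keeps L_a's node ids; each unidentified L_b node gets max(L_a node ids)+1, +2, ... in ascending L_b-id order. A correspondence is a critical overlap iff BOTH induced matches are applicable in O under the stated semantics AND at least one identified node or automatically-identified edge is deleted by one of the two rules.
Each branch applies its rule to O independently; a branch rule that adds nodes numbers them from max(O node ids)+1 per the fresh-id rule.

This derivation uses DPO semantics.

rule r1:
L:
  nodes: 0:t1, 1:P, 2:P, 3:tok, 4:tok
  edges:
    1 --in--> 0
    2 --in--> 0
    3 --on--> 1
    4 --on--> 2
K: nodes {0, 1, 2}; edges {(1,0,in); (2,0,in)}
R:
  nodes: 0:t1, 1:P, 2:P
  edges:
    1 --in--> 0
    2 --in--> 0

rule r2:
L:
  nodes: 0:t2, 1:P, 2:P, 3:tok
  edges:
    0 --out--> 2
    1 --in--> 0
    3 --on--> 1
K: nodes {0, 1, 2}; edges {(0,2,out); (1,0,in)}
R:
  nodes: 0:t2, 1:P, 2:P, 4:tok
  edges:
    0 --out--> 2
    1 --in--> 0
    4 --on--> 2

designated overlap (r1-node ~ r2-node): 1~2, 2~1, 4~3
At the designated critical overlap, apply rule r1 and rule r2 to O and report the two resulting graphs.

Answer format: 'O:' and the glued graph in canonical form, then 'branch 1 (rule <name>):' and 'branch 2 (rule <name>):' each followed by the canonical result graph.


O:
nodes: 0:t1, 1:P, 2:P, 3:tok, 4:tok, 5:t2
edges: (1,0,in); (2,0,in); (2,5,in); (3,1,on); (4,2,on); (5,1,out)
branch 1 (rule r1):
nodes: 0:t1, 1:P, 2:P, 5:t2
edges: (1,0,in); (2,0,in); (2,5,in); (5,1,out)
branch 2 (rule r2):
nodes: 0:t1, 1:P, 2:P, 3:tok, 5:t2, 6:tok
edges: (1,0,in); (2,0,in); (2,5,in); (3,1,on); (5,1,out); (6,1,on)


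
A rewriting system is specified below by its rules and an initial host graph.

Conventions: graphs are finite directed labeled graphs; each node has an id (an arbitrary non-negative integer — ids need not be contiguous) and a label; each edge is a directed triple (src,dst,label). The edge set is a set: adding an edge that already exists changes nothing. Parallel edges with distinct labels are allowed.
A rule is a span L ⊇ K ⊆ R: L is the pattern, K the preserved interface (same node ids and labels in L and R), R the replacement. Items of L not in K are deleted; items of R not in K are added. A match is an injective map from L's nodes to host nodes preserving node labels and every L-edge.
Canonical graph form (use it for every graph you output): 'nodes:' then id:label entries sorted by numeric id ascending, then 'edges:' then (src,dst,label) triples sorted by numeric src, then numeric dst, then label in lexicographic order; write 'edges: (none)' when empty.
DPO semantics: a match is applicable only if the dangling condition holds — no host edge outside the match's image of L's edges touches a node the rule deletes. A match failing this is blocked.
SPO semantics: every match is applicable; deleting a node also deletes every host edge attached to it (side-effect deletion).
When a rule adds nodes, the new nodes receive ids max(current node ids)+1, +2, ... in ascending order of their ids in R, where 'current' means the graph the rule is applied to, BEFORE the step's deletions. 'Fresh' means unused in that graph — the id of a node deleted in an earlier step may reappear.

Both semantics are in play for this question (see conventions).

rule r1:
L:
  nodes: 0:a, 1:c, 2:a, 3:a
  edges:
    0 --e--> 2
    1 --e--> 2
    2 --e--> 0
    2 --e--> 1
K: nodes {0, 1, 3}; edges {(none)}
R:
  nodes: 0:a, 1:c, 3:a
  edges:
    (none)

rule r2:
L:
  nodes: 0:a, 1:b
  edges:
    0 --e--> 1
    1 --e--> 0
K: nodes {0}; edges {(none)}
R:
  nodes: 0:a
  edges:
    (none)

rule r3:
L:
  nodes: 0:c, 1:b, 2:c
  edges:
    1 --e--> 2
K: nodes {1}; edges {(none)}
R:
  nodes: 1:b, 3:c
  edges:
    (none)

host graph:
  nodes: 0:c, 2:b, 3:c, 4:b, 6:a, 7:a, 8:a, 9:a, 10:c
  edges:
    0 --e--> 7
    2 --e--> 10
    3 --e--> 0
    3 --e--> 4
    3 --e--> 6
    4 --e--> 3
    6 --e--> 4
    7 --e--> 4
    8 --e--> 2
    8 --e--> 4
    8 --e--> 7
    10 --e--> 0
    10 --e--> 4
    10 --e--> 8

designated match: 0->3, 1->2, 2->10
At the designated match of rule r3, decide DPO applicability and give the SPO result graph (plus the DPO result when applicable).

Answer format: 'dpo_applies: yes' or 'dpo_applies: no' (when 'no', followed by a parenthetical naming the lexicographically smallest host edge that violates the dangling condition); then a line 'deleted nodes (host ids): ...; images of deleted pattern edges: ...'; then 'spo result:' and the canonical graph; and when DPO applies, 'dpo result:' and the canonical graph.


dpo_applies: no
(the rule deletes node 3, which keeps host edge (3,0,e) outside the match image — the dangling condition fails, DPO blocks; SPO proceeds and side-deletes such edges)
deleted nodes (host ids): 3, 10; images of deleted pattern edges: (2,10,e)
spo result:
nodes: 0:c, 2:b, 4:b, 6:a, 7:a, 8:a, 9:a, 11:c
edges: (0,7,e); (6,4,e); (7,4,e); (8,2,e); (8,4,e); (8,7,e)


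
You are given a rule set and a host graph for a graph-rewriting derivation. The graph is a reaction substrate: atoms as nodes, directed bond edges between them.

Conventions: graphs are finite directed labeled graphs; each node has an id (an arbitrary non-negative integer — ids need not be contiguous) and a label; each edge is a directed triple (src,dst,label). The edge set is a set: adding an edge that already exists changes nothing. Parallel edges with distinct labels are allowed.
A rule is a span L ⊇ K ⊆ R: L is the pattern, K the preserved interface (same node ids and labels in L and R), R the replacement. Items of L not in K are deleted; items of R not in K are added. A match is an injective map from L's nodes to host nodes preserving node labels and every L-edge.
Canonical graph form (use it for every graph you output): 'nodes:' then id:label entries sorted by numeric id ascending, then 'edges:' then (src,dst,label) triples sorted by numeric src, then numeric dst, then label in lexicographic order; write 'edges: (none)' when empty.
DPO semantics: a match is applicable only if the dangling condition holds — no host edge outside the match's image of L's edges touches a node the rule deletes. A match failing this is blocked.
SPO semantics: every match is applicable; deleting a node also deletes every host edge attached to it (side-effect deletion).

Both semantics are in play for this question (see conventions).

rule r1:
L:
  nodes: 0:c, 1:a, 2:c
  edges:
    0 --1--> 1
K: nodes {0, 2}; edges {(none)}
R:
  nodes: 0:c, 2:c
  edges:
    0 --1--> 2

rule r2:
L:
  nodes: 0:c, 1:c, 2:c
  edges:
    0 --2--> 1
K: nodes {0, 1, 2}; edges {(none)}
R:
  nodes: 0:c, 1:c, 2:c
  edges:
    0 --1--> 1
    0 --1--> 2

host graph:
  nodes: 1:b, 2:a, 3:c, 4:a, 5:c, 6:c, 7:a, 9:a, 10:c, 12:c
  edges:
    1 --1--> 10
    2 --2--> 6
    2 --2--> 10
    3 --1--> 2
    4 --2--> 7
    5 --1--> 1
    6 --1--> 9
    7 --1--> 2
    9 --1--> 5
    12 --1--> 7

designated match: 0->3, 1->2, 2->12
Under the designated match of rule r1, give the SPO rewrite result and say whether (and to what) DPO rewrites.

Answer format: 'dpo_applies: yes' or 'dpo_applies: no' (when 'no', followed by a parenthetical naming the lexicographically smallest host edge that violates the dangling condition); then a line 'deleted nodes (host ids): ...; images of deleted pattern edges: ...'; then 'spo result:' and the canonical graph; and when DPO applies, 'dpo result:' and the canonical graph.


dpo_applies: no
(the rule deletes node 2, which keeps host edge (2,6,2) outside the match image — the dangling condition fails, DPO blocks; SPO proceeds and side-deletes such edges)
deleted nodes (host ids): 2; images of deleted pattern edges: (3,2,1)
spo result:
nodes: 1:b, 3:c, 4:a, 5:c, 6:c, 7:a, 9:a, 10:c, 12:c
edges: (1,10,1); (3,12,1); (4,7,2); (5,1,1); (6,9,1); (9,5,1); (12,7,1)


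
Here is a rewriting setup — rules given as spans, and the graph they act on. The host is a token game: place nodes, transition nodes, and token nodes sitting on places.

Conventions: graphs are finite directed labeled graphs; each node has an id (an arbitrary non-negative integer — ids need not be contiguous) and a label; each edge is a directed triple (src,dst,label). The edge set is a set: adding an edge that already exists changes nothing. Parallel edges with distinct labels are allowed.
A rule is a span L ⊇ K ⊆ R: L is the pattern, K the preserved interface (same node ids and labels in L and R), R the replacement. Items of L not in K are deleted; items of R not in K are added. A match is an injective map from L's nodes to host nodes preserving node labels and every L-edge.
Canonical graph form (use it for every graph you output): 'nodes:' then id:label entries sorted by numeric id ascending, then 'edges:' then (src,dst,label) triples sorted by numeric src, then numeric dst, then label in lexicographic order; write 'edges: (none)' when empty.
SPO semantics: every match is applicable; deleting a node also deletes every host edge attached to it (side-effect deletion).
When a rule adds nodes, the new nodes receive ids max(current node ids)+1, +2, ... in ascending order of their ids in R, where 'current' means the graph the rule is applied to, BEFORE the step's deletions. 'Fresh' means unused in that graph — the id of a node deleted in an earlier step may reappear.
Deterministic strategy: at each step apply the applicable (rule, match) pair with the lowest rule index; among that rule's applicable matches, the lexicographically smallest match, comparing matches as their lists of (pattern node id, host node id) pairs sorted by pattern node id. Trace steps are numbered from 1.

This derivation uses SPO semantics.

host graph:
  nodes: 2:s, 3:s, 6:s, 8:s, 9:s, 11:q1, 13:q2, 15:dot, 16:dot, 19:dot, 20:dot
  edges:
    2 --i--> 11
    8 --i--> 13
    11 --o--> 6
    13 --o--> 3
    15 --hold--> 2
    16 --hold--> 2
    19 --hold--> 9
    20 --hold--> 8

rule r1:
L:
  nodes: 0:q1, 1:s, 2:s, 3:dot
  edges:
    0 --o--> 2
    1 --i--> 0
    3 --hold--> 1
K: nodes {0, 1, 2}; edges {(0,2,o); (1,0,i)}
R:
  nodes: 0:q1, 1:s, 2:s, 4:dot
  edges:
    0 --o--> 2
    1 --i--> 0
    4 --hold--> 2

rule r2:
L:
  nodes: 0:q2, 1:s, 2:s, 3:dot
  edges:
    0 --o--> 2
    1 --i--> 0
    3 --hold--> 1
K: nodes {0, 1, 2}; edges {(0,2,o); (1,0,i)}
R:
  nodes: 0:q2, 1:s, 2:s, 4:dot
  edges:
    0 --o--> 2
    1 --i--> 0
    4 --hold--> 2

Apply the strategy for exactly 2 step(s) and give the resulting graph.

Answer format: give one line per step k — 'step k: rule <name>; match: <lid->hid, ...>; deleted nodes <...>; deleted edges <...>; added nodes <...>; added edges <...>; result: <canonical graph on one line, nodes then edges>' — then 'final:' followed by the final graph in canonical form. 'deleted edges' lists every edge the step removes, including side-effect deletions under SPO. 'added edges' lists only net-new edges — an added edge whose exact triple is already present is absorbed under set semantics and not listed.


step 1: rule r1; match: 0->11, 1->2, 2->6, 3->15; deleted nodes 15; deleted edges (15,2,hold); added nodes 21; added edges (21,6,hold); result: nodes: 2:s, 3:s, 6:s, 8:s, 9:s, 11:q1, 13:q2, 16:dot, 19:dot, 20:dot, 21:dot edges: (2,11,i); (8,13,i); (11,6,o); (13,3,o); (16,2,hold); (19,9,hold); (20,8,hold); (21,6,hold)
step 2: rule r1; match: 0->11, 1->2, 2->6, 3->16; deleted nodes 16; deleted edges (16,2,hold); added nodes 22; added edges (22,6,hold); result: nodes: 2:s, 3:s, 6:s, 8:s, 9:s, 11:q1, 13:q2, 19:dot, 20:dot, 21:dot, 22:dot edges: (2,11,i); (8,13,i); (11,6,o); (13,3,o); (19,9,hold); (20,8,hold); (21,6,hold); (22,6,hold)
final:
nodes: 2:s, 3:s, 6:s, 8:s, 9:s, 11:q1, 13:q2, 19:dot, 20:dot, 21:dot, 22:dot
edges: (2,11,i); (8,13,i); (11,6,o); (13,3,o); (19,9,hold); (20,8,hold); (21,6,hold); (22,6,hold)


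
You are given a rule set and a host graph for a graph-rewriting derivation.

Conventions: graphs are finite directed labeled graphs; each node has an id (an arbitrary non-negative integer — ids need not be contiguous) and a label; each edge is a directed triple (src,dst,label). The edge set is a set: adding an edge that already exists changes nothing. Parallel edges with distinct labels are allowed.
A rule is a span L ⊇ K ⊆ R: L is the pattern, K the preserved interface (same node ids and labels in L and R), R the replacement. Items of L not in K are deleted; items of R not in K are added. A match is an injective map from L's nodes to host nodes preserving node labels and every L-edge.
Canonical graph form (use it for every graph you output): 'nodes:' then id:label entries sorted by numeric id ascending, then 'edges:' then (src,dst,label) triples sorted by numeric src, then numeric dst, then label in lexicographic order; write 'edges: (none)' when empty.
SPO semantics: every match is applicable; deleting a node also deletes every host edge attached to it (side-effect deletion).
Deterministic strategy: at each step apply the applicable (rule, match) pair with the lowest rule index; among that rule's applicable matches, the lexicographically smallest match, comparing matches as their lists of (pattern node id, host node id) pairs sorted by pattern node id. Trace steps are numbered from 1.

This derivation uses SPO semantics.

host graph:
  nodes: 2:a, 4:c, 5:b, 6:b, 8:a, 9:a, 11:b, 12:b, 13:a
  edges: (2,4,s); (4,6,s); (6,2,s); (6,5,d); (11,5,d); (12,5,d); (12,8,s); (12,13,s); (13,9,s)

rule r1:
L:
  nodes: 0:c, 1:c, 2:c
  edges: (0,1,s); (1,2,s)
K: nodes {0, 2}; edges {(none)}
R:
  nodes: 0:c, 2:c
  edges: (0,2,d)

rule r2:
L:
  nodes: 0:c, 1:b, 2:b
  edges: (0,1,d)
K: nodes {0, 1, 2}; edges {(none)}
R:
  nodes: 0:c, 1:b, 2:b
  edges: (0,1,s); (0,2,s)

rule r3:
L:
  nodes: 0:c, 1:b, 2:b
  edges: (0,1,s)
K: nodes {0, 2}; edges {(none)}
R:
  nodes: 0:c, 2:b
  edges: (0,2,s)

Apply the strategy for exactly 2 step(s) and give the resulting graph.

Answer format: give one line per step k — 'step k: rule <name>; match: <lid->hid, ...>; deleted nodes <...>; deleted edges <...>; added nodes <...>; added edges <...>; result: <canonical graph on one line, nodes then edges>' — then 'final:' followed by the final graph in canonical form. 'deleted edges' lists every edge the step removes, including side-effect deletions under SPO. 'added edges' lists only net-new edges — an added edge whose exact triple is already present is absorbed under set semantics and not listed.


step 1: rule r3; match: 0->4, 1->6, 2->5; deleted nodes 6; deleted edges (4,6,s); (6,2,s); (6,5,d); added nodes (none); added edges (4,5,s); result: nodes: 2:a, 4:c, 5:b, 8:a, 9:a, 11:b, 12:b, 13:a edges: (2,4,s); (4,5,s); (11,5,d); (12,5,d); (12,8,s); (12,13,s); (13,9,s)
step 2: rule r3; match: 0->4, 1->5, 2->11; deleted nodes 5; deleted edges (4,5,s); (11,5,d); (12,5,d); added nodes (none); added edges (4,11,s); result: nodes: 2:a, 4:c, 8:a, 9:a, 11:b, 12:b, 13:a edges: (2,4,s); (4,11,s); (12,8,s); (12,13,s); (13,9,s)
final:
nodes: 2:a, 4:c, 8:a, 9:a, 11:b, 12:b, 13:a
edges: (2,4,s); (4,11,s); (12,8,s); (12,13,s); (13,9,s)


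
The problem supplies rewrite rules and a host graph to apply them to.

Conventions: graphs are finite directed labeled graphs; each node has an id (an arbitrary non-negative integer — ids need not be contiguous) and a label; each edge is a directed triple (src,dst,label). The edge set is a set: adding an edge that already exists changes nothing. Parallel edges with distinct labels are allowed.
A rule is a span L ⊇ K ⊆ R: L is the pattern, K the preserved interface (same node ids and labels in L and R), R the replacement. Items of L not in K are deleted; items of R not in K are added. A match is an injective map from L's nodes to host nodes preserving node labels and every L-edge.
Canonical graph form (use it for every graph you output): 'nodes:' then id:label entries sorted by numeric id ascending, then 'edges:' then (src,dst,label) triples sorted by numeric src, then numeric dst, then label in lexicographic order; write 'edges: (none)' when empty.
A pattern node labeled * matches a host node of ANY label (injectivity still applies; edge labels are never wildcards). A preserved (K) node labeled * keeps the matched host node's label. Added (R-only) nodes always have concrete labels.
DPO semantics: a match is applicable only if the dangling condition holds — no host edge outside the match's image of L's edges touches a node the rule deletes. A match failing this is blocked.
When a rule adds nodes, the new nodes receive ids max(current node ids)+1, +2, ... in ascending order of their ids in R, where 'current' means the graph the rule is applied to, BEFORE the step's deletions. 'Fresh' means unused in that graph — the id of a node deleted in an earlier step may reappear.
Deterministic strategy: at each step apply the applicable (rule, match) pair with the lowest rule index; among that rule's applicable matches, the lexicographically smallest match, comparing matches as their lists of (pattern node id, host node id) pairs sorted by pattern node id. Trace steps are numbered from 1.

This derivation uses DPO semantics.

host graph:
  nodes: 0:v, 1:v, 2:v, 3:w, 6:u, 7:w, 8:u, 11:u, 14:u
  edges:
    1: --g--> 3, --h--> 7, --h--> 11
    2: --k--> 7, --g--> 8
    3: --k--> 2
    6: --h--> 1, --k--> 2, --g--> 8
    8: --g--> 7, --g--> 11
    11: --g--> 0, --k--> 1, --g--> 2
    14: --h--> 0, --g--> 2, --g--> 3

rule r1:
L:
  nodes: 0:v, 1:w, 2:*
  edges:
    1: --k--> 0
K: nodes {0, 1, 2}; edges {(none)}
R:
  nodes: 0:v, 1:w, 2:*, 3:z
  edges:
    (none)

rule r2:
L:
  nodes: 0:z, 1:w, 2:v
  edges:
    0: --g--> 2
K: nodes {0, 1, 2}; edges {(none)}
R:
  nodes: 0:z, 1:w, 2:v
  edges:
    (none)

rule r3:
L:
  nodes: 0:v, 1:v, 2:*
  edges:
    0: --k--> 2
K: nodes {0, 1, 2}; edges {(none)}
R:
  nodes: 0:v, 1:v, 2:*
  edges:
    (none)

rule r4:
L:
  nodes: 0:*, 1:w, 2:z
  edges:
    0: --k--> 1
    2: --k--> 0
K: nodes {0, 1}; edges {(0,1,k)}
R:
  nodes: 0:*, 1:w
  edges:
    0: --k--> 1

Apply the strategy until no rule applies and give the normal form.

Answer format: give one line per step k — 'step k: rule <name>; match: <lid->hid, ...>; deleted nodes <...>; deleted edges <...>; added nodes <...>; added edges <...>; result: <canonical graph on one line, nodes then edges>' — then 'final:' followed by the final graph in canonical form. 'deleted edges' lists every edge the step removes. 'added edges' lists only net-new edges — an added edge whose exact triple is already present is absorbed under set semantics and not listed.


step 1: rule r1; match: 0->2, 1->3, 2->0; deleted nodes (none); deleted edges (3,2,k); added nodes 15; added edges (none); result: nodes: 0:v, 1:v, 2:v, 3:w, 6:u, 7:w, 8:u, 11:u, 14:u, 15:z edges: (1,3,g); (1,7,h); (1,11,h); (2,7,k); (2,8,g); (6,1,h); (6,2,k); (6,8,g); (8,7,g); (8,11,g); (11,0,g); (11,1,k); (11,2,g); (14,0,h); (14,2,g); (14,3,g)
step 2: rule r3; match: 0->2, 1->0, 2->7; deleted nodes (none); deleted edges (2,7,k); added nodes (none); added edges (none); result: nodes: 0:v, 1:v, 2:v, 3:w, 6:u, 7:w, 8:u, 11:u, 14:u, 15:z edges: (1,3,g); (1,7,h); (1,11,h); (2,8,g); (6,1,h); (6,2,k); (6,8,g); (8,7,g); (8,11,g); (11,0,g); (11,1,k); (11,2,g); (14,0,h); (14,2,g); (14,3,g)
final:
nodes: 0:v, 1:v, 2:v, 3:w, 6:u, 7:w, 8:u, 11:u, 14:u, 15:z
edges: (1,3,g); (1,7,h); (1,11,h); (2,8,g); (6,1,h); (6,2,k); (6,8,g); (8,7,g); (8,11,g); (11,0,g); (11,1,k); (11,2,g); (14,0,h); (14,2,g); (14,3,g)
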